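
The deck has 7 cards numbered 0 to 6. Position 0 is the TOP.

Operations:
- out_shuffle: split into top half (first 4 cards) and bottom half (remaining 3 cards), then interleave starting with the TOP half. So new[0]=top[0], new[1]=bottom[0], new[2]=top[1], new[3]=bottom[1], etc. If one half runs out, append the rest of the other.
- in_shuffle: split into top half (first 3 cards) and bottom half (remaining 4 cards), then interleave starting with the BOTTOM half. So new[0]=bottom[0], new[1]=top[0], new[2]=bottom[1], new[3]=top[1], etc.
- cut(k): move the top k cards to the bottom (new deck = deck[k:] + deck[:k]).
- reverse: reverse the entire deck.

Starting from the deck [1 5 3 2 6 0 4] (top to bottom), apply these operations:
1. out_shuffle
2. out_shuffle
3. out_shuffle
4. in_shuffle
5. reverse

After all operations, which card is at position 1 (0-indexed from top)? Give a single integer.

Answer: 3

Derivation:
After op 1 (out_shuffle): [1 6 5 0 3 4 2]
After op 2 (out_shuffle): [1 3 6 4 5 2 0]
After op 3 (out_shuffle): [1 5 3 2 6 0 4]
After op 4 (in_shuffle): [2 1 6 5 0 3 4]
After op 5 (reverse): [4 3 0 5 6 1 2]
Position 1: card 3.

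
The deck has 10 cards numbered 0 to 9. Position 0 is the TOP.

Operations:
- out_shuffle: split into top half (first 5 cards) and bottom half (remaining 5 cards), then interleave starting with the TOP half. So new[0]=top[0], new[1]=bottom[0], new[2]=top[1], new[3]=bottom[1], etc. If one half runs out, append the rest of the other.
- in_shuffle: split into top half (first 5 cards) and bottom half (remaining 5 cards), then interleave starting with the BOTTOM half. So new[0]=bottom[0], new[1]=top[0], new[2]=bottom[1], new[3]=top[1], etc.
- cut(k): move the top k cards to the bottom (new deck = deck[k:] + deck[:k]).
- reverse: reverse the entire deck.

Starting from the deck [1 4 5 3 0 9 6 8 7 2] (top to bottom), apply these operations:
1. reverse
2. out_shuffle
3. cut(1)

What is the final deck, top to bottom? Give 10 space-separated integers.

After op 1 (reverse): [2 7 8 6 9 0 3 5 4 1]
After op 2 (out_shuffle): [2 0 7 3 8 5 6 4 9 1]
After op 3 (cut(1)): [0 7 3 8 5 6 4 9 1 2]

Answer: 0 7 3 8 5 6 4 9 1 2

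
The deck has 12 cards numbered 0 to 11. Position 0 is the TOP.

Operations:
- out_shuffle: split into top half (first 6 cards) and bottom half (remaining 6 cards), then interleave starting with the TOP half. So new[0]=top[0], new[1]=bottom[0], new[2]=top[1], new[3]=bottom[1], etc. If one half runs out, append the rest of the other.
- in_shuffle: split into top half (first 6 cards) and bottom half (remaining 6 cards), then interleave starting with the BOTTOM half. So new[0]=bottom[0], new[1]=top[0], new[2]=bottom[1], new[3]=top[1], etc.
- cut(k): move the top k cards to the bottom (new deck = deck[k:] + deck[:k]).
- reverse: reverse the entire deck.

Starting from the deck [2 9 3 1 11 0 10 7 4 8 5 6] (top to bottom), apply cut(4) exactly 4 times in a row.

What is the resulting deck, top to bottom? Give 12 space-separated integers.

After op 1 (cut(4)): [11 0 10 7 4 8 5 6 2 9 3 1]
After op 2 (cut(4)): [4 8 5 6 2 9 3 1 11 0 10 7]
After op 3 (cut(4)): [2 9 3 1 11 0 10 7 4 8 5 6]
After op 4 (cut(4)): [11 0 10 7 4 8 5 6 2 9 3 1]

Answer: 11 0 10 7 4 8 5 6 2 9 3 1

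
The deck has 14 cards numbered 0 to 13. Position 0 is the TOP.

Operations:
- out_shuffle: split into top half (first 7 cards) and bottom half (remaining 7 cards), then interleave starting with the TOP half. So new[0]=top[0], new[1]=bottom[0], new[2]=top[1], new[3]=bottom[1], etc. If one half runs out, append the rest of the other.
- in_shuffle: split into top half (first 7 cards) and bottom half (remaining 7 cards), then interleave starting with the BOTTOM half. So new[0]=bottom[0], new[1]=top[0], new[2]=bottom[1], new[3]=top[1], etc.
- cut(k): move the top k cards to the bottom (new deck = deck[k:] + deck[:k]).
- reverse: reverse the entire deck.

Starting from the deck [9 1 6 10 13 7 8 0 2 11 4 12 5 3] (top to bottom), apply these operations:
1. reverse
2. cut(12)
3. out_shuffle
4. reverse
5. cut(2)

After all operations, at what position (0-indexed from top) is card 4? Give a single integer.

Answer: 1

Derivation:
After op 1 (reverse): [3 5 12 4 11 2 0 8 7 13 10 6 1 9]
After op 2 (cut(12)): [1 9 3 5 12 4 11 2 0 8 7 13 10 6]
After op 3 (out_shuffle): [1 2 9 0 3 8 5 7 12 13 4 10 11 6]
After op 4 (reverse): [6 11 10 4 13 12 7 5 8 3 0 9 2 1]
After op 5 (cut(2)): [10 4 13 12 7 5 8 3 0 9 2 1 6 11]
Card 4 is at position 1.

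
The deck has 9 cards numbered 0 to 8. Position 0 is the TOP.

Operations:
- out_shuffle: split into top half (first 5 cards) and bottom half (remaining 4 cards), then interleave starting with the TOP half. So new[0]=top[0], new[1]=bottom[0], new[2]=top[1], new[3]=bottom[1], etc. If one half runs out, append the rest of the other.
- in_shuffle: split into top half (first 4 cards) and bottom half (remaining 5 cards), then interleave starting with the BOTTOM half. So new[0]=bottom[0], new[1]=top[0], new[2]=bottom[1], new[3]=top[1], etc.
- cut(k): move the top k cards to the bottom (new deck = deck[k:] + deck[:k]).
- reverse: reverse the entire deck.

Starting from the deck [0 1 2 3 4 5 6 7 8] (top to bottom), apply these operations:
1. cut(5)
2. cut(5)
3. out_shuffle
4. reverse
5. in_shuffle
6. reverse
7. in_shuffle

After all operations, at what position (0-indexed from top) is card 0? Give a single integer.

After op 1 (cut(5)): [5 6 7 8 0 1 2 3 4]
After op 2 (cut(5)): [1 2 3 4 5 6 7 8 0]
After op 3 (out_shuffle): [1 6 2 7 3 8 4 0 5]
After op 4 (reverse): [5 0 4 8 3 7 2 6 1]
After op 5 (in_shuffle): [3 5 7 0 2 4 6 8 1]
After op 6 (reverse): [1 8 6 4 2 0 7 5 3]
After op 7 (in_shuffle): [2 1 0 8 7 6 5 4 3]
Card 0 is at position 2.

Answer: 2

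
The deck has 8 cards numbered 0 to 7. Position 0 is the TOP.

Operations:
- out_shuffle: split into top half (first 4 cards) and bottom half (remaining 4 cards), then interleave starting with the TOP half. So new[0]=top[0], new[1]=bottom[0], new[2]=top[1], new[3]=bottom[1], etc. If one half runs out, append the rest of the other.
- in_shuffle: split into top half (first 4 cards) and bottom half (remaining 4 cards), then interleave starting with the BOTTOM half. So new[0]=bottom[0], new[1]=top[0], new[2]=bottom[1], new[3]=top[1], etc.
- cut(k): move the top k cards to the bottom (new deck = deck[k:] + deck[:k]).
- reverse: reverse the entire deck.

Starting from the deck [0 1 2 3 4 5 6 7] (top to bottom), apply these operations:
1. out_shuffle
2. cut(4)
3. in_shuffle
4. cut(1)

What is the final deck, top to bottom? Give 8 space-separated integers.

Answer: 2 4 6 1 3 5 7 0

Derivation:
After op 1 (out_shuffle): [0 4 1 5 2 6 3 7]
After op 2 (cut(4)): [2 6 3 7 0 4 1 5]
After op 3 (in_shuffle): [0 2 4 6 1 3 5 7]
After op 4 (cut(1)): [2 4 6 1 3 5 7 0]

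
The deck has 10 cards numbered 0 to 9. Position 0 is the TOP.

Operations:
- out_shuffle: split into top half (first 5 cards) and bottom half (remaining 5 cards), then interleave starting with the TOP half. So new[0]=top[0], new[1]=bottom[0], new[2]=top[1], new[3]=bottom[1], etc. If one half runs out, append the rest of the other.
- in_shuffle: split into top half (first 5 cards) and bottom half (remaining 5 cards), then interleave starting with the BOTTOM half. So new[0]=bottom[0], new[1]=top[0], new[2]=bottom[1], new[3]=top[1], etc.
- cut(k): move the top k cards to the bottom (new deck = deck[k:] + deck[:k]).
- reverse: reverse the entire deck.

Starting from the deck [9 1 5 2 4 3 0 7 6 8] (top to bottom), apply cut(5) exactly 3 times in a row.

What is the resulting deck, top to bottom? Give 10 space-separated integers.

After op 1 (cut(5)): [3 0 7 6 8 9 1 5 2 4]
After op 2 (cut(5)): [9 1 5 2 4 3 0 7 6 8]
After op 3 (cut(5)): [3 0 7 6 8 9 1 5 2 4]

Answer: 3 0 7 6 8 9 1 5 2 4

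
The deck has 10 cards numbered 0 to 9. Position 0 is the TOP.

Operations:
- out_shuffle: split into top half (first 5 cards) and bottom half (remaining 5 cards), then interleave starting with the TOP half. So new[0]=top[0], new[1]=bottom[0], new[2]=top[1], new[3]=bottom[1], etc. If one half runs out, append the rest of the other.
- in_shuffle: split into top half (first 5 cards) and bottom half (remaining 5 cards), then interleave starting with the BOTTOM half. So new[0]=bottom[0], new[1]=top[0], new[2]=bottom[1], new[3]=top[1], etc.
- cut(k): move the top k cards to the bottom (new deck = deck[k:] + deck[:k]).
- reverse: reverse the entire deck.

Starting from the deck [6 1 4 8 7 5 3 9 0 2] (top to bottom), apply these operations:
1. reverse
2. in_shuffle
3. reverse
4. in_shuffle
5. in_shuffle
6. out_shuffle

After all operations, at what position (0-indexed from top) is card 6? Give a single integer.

Answer: 5

Derivation:
After op 1 (reverse): [2 0 9 3 5 7 8 4 1 6]
After op 2 (in_shuffle): [7 2 8 0 4 9 1 3 6 5]
After op 3 (reverse): [5 6 3 1 9 4 0 8 2 7]
After op 4 (in_shuffle): [4 5 0 6 8 3 2 1 7 9]
After op 5 (in_shuffle): [3 4 2 5 1 0 7 6 9 8]
After op 6 (out_shuffle): [3 0 4 7 2 6 5 9 1 8]
Card 6 is at position 5.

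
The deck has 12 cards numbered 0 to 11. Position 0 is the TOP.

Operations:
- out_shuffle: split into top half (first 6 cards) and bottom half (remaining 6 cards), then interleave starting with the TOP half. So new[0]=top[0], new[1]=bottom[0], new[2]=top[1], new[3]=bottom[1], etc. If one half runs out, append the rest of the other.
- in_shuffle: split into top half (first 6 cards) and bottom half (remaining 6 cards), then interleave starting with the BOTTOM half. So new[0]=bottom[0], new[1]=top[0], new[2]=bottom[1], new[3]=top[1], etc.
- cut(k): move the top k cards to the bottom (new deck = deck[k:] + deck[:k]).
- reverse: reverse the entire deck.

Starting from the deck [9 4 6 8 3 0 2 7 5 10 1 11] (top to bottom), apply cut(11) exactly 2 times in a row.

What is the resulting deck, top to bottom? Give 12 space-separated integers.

Answer: 1 11 9 4 6 8 3 0 2 7 5 10

Derivation:
After op 1 (cut(11)): [11 9 4 6 8 3 0 2 7 5 10 1]
After op 2 (cut(11)): [1 11 9 4 6 8 3 0 2 7 5 10]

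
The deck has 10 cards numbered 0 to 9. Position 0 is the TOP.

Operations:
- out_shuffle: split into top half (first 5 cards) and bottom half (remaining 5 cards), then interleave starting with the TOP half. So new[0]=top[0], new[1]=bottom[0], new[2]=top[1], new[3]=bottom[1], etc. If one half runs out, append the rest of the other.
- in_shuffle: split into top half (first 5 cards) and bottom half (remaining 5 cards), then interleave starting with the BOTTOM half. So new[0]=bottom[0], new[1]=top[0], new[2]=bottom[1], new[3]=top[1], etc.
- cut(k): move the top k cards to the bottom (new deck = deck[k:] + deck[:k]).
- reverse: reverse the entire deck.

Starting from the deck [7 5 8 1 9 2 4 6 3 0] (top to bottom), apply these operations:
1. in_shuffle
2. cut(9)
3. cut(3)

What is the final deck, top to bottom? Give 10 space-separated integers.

Answer: 4 5 6 8 3 1 0 9 2 7

Derivation:
After op 1 (in_shuffle): [2 7 4 5 6 8 3 1 0 9]
After op 2 (cut(9)): [9 2 7 4 5 6 8 3 1 0]
After op 3 (cut(3)): [4 5 6 8 3 1 0 9 2 7]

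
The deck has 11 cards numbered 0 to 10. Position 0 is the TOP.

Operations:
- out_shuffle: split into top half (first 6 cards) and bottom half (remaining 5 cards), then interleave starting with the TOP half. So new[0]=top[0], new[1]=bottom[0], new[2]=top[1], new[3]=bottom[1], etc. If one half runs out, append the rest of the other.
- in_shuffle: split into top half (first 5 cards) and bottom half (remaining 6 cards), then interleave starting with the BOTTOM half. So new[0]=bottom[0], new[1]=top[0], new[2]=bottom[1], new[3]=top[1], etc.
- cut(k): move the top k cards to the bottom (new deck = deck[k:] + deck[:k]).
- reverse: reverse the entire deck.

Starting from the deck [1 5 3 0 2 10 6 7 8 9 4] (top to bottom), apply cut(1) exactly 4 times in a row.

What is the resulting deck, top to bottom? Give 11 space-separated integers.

After op 1 (cut(1)): [5 3 0 2 10 6 7 8 9 4 1]
After op 2 (cut(1)): [3 0 2 10 6 7 8 9 4 1 5]
After op 3 (cut(1)): [0 2 10 6 7 8 9 4 1 5 3]
After op 4 (cut(1)): [2 10 6 7 8 9 4 1 5 3 0]

Answer: 2 10 6 7 8 9 4 1 5 3 0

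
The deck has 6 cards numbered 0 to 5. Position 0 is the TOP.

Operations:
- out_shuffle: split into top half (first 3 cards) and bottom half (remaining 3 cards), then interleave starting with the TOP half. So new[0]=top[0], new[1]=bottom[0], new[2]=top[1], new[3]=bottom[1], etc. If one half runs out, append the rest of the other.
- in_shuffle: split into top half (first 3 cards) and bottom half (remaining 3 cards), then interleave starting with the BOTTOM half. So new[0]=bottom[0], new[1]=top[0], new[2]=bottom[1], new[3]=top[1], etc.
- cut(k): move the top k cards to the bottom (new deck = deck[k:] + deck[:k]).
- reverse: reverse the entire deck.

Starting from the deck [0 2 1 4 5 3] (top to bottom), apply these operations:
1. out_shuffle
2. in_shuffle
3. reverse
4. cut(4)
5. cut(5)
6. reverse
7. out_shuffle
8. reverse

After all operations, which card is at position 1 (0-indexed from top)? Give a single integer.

After op 1 (out_shuffle): [0 4 2 5 1 3]
After op 2 (in_shuffle): [5 0 1 4 3 2]
After op 3 (reverse): [2 3 4 1 0 5]
After op 4 (cut(4)): [0 5 2 3 4 1]
After op 5 (cut(5)): [1 0 5 2 3 4]
After op 6 (reverse): [4 3 2 5 0 1]
After op 7 (out_shuffle): [4 5 3 0 2 1]
After op 8 (reverse): [1 2 0 3 5 4]
Position 1: card 2.

Answer: 2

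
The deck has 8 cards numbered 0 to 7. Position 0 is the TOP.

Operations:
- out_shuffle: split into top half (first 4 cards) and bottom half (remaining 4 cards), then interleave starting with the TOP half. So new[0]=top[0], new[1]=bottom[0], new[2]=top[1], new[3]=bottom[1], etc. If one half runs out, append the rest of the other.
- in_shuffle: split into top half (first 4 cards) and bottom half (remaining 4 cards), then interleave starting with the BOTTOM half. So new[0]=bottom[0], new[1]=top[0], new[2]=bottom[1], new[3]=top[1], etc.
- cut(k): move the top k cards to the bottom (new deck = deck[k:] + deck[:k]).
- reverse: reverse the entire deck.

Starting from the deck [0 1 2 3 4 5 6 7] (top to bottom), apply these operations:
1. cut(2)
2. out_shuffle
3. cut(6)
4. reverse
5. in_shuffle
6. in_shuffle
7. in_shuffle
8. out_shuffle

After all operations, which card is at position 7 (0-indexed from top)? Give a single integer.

After op 1 (cut(2)): [2 3 4 5 6 7 0 1]
After op 2 (out_shuffle): [2 6 3 7 4 0 5 1]
After op 3 (cut(6)): [5 1 2 6 3 7 4 0]
After op 4 (reverse): [0 4 7 3 6 2 1 5]
After op 5 (in_shuffle): [6 0 2 4 1 7 5 3]
After op 6 (in_shuffle): [1 6 7 0 5 2 3 4]
After op 7 (in_shuffle): [5 1 2 6 3 7 4 0]
After op 8 (out_shuffle): [5 3 1 7 2 4 6 0]
Position 7: card 0.

Answer: 0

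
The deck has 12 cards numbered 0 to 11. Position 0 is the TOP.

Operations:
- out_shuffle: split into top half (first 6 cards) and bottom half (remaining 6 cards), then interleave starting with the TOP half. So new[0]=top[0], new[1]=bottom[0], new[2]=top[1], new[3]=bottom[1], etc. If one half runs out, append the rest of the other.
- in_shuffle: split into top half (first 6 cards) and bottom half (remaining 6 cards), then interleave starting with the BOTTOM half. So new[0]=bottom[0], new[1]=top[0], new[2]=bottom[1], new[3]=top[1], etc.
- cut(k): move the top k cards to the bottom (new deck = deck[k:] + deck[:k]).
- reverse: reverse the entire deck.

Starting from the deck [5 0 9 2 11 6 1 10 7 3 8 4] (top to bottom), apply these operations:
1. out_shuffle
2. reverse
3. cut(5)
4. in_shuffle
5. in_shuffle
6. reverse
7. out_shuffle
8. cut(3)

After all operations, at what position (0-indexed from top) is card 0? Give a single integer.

After op 1 (out_shuffle): [5 1 0 10 9 7 2 3 11 8 6 4]
After op 2 (reverse): [4 6 8 11 3 2 7 9 10 0 1 5]
After op 3 (cut(5)): [2 7 9 10 0 1 5 4 6 8 11 3]
After op 4 (in_shuffle): [5 2 4 7 6 9 8 10 11 0 3 1]
After op 5 (in_shuffle): [8 5 10 2 11 4 0 7 3 6 1 9]
After op 6 (reverse): [9 1 6 3 7 0 4 11 2 10 5 8]
After op 7 (out_shuffle): [9 4 1 11 6 2 3 10 7 5 0 8]
After op 8 (cut(3)): [11 6 2 3 10 7 5 0 8 9 4 1]
Card 0 is at position 7.

Answer: 7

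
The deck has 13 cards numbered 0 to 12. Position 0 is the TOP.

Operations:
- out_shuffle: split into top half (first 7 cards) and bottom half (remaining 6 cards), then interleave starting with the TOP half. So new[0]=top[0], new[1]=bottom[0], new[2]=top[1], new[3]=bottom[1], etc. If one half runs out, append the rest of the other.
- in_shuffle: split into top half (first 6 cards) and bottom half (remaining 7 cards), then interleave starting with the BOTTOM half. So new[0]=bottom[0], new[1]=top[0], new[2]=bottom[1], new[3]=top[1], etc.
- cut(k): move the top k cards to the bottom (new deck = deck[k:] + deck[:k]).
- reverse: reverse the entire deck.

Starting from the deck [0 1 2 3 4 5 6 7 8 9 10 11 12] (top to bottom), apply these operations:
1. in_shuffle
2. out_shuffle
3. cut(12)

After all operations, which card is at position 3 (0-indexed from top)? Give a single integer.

Answer: 0

Derivation:
After op 1 (in_shuffle): [6 0 7 1 8 2 9 3 10 4 11 5 12]
After op 2 (out_shuffle): [6 3 0 10 7 4 1 11 8 5 2 12 9]
After op 3 (cut(12)): [9 6 3 0 10 7 4 1 11 8 5 2 12]
Position 3: card 0.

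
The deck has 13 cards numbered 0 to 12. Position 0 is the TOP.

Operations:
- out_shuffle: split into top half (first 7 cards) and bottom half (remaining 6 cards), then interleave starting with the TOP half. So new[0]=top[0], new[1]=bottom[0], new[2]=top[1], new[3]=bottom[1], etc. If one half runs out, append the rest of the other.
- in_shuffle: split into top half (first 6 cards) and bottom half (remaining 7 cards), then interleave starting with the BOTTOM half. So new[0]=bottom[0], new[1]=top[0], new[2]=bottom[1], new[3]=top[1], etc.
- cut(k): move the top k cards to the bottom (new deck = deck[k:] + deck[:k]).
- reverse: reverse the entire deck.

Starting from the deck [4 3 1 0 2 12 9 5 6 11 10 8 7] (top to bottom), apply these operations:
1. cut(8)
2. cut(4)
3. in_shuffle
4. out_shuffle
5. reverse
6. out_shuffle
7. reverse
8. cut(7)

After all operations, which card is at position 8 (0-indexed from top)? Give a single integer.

After op 1 (cut(8)): [6 11 10 8 7 4 3 1 0 2 12 9 5]
After op 2 (cut(4)): [7 4 3 1 0 2 12 9 5 6 11 10 8]
After op 3 (in_shuffle): [12 7 9 4 5 3 6 1 11 0 10 2 8]
After op 4 (out_shuffle): [12 1 7 11 9 0 4 10 5 2 3 8 6]
After op 5 (reverse): [6 8 3 2 5 10 4 0 9 11 7 1 12]
After op 6 (out_shuffle): [6 0 8 9 3 11 2 7 5 1 10 12 4]
After op 7 (reverse): [4 12 10 1 5 7 2 11 3 9 8 0 6]
After op 8 (cut(7)): [11 3 9 8 0 6 4 12 10 1 5 7 2]
Position 8: card 10.

Answer: 10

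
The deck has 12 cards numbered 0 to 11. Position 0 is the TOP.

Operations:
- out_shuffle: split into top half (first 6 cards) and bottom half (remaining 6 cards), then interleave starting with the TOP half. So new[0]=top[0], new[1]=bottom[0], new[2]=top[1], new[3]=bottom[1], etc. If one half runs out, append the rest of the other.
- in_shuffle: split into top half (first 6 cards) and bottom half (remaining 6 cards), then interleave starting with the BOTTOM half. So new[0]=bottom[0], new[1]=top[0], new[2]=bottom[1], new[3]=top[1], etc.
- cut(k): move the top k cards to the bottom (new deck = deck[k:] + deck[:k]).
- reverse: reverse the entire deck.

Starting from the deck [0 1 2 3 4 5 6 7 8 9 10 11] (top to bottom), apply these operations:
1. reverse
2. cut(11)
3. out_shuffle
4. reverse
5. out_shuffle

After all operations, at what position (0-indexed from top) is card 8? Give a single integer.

After op 1 (reverse): [11 10 9 8 7 6 5 4 3 2 1 0]
After op 2 (cut(11)): [0 11 10 9 8 7 6 5 4 3 2 1]
After op 3 (out_shuffle): [0 6 11 5 10 4 9 3 8 2 7 1]
After op 4 (reverse): [1 7 2 8 3 9 4 10 5 11 6 0]
After op 5 (out_shuffle): [1 4 7 10 2 5 8 11 3 6 9 0]
Card 8 is at position 6.

Answer: 6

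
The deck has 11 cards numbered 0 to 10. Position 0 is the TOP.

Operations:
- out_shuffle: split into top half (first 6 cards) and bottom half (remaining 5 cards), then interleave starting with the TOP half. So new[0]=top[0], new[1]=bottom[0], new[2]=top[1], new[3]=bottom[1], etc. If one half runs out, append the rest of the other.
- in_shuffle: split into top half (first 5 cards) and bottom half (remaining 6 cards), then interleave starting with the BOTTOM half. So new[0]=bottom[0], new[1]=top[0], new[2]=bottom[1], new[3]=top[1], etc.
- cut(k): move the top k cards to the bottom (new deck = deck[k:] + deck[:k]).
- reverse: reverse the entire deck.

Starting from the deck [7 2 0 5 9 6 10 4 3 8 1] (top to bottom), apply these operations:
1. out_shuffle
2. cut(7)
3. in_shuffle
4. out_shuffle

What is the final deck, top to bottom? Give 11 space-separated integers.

After op 1 (out_shuffle): [7 10 2 4 0 3 5 8 9 1 6]
After op 2 (cut(7)): [8 9 1 6 7 10 2 4 0 3 5]
After op 3 (in_shuffle): [10 8 2 9 4 1 0 6 3 7 5]
After op 4 (out_shuffle): [10 0 8 6 2 3 9 7 4 5 1]

Answer: 10 0 8 6 2 3 9 7 4 5 1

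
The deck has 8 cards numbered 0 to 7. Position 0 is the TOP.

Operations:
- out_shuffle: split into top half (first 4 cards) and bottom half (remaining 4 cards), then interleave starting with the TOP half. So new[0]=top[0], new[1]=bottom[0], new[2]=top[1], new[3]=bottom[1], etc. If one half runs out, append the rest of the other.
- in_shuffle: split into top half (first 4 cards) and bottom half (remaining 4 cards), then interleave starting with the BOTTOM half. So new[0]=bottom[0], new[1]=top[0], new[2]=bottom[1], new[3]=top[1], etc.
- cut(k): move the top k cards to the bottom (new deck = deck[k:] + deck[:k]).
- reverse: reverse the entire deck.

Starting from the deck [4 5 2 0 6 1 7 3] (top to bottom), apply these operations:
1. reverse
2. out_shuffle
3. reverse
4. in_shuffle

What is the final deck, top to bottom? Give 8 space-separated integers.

Answer: 2 4 7 6 0 5 3 1

Derivation:
After op 1 (reverse): [3 7 1 6 0 2 5 4]
After op 2 (out_shuffle): [3 0 7 2 1 5 6 4]
After op 3 (reverse): [4 6 5 1 2 7 0 3]
After op 4 (in_shuffle): [2 4 7 6 0 5 3 1]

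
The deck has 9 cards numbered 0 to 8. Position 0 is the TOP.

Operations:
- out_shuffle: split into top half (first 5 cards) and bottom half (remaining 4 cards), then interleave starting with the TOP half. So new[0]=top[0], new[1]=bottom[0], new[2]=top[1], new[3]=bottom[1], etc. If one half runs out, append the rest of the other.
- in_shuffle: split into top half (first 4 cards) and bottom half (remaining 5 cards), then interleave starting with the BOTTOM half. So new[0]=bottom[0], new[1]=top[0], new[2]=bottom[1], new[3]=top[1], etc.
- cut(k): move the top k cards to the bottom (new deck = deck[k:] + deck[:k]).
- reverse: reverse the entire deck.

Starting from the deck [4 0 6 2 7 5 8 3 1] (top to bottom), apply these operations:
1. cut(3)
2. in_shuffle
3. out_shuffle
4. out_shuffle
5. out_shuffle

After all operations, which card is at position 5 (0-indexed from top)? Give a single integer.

After op 1 (cut(3)): [2 7 5 8 3 1 4 0 6]
After op 2 (in_shuffle): [3 2 1 7 4 5 0 8 6]
After op 3 (out_shuffle): [3 5 2 0 1 8 7 6 4]
After op 4 (out_shuffle): [3 8 5 7 2 6 0 4 1]
After op 5 (out_shuffle): [3 6 8 0 5 4 7 1 2]
Position 5: card 4.

Answer: 4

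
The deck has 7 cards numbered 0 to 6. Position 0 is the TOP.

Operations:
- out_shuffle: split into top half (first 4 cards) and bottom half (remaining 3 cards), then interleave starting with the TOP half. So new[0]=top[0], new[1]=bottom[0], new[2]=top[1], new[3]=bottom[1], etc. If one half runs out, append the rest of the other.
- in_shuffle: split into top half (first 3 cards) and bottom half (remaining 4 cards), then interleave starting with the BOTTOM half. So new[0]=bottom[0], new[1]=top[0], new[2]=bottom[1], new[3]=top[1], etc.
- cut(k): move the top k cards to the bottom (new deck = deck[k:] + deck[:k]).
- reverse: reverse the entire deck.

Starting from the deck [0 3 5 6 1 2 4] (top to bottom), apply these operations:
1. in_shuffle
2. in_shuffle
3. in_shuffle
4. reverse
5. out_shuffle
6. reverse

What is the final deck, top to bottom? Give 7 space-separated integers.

After op 1 (in_shuffle): [6 0 1 3 2 5 4]
After op 2 (in_shuffle): [3 6 2 0 5 1 4]
After op 3 (in_shuffle): [0 3 5 6 1 2 4]
After op 4 (reverse): [4 2 1 6 5 3 0]
After op 5 (out_shuffle): [4 5 2 3 1 0 6]
After op 6 (reverse): [6 0 1 3 2 5 4]

Answer: 6 0 1 3 2 5 4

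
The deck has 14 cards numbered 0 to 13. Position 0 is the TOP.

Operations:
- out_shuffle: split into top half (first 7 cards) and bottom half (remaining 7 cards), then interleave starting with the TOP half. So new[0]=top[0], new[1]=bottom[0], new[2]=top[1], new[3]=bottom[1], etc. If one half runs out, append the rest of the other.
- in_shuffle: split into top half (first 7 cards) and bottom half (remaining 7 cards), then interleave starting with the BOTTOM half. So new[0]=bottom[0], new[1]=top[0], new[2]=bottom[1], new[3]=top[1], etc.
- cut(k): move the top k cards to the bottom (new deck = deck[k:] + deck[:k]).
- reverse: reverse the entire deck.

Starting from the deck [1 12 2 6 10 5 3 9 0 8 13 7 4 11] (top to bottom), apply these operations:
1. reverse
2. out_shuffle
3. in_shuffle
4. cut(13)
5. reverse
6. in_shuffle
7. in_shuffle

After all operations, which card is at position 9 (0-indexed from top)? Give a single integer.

Answer: 3

Derivation:
After op 1 (reverse): [11 4 7 13 8 0 9 3 5 10 6 2 12 1]
After op 2 (out_shuffle): [11 3 4 5 7 10 13 6 8 2 0 12 9 1]
After op 3 (in_shuffle): [6 11 8 3 2 4 0 5 12 7 9 10 1 13]
After op 4 (cut(13)): [13 6 11 8 3 2 4 0 5 12 7 9 10 1]
After op 5 (reverse): [1 10 9 7 12 5 0 4 2 3 8 11 6 13]
After op 6 (in_shuffle): [4 1 2 10 3 9 8 7 11 12 6 5 13 0]
After op 7 (in_shuffle): [7 4 11 1 12 2 6 10 5 3 13 9 0 8]
Position 9: card 3.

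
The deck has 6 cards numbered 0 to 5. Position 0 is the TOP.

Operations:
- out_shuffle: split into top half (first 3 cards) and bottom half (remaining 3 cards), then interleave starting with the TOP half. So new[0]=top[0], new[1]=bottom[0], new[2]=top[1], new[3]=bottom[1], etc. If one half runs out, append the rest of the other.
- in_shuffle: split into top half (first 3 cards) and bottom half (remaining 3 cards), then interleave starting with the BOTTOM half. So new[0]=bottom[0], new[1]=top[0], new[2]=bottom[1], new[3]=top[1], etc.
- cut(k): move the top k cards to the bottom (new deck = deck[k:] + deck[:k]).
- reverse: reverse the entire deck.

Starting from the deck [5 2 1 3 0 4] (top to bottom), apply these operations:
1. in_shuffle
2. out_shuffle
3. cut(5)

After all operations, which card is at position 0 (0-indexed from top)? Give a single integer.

After op 1 (in_shuffle): [3 5 0 2 4 1]
After op 2 (out_shuffle): [3 2 5 4 0 1]
After op 3 (cut(5)): [1 3 2 5 4 0]
Position 0: card 1.

Answer: 1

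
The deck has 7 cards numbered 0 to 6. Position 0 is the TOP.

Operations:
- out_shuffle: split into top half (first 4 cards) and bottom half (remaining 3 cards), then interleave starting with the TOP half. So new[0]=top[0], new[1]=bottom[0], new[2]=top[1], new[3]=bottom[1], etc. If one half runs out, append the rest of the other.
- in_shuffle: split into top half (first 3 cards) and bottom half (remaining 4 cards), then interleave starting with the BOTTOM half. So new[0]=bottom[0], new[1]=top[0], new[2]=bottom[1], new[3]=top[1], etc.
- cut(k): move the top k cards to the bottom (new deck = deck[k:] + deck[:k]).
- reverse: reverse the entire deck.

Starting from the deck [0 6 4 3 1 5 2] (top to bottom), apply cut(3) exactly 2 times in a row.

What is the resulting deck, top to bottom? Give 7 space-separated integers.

After op 1 (cut(3)): [3 1 5 2 0 6 4]
After op 2 (cut(3)): [2 0 6 4 3 1 5]

Answer: 2 0 6 4 3 1 5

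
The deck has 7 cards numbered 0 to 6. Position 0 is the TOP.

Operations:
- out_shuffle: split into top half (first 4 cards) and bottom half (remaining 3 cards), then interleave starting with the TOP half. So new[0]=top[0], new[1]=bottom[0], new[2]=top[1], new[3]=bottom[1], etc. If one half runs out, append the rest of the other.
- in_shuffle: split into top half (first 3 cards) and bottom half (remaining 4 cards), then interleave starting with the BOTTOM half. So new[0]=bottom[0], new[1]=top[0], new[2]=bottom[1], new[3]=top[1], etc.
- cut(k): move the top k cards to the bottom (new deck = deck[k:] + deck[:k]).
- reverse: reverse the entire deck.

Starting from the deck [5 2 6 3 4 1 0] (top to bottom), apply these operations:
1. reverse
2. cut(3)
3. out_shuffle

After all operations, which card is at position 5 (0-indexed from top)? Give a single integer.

After op 1 (reverse): [0 1 4 3 6 2 5]
After op 2 (cut(3)): [3 6 2 5 0 1 4]
After op 3 (out_shuffle): [3 0 6 1 2 4 5]
Position 5: card 4.

Answer: 4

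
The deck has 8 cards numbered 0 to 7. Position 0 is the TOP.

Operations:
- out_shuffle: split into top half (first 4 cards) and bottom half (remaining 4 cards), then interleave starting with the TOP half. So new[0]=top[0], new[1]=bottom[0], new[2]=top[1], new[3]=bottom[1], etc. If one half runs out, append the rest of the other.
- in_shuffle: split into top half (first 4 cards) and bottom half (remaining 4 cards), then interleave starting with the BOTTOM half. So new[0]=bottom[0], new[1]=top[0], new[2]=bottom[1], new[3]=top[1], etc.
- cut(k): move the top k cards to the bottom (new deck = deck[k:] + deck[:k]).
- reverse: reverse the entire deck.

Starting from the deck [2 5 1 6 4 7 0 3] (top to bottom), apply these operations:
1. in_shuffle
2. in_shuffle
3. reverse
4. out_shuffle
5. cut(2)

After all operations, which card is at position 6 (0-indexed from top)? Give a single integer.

After op 1 (in_shuffle): [4 2 7 5 0 1 3 6]
After op 2 (in_shuffle): [0 4 1 2 3 7 6 5]
After op 3 (reverse): [5 6 7 3 2 1 4 0]
After op 4 (out_shuffle): [5 2 6 1 7 4 3 0]
After op 5 (cut(2)): [6 1 7 4 3 0 5 2]
Position 6: card 5.

Answer: 5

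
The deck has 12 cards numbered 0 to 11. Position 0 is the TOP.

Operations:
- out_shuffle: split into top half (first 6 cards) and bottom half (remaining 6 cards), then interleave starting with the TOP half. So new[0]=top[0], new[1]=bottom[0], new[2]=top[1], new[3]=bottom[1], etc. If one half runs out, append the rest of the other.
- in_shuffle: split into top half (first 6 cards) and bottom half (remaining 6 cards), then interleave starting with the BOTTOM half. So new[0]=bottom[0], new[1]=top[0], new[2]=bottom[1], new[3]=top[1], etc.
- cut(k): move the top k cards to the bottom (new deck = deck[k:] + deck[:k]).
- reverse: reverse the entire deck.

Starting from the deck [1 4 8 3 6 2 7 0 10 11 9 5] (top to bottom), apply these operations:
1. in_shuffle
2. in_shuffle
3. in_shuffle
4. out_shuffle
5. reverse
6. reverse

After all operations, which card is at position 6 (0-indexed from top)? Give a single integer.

Answer: 7

Derivation:
After op 1 (in_shuffle): [7 1 0 4 10 8 11 3 9 6 5 2]
After op 2 (in_shuffle): [11 7 3 1 9 0 6 4 5 10 2 8]
After op 3 (in_shuffle): [6 11 4 7 5 3 10 1 2 9 8 0]
After op 4 (out_shuffle): [6 10 11 1 4 2 7 9 5 8 3 0]
After op 5 (reverse): [0 3 8 5 9 7 2 4 1 11 10 6]
After op 6 (reverse): [6 10 11 1 4 2 7 9 5 8 3 0]
Position 6: card 7.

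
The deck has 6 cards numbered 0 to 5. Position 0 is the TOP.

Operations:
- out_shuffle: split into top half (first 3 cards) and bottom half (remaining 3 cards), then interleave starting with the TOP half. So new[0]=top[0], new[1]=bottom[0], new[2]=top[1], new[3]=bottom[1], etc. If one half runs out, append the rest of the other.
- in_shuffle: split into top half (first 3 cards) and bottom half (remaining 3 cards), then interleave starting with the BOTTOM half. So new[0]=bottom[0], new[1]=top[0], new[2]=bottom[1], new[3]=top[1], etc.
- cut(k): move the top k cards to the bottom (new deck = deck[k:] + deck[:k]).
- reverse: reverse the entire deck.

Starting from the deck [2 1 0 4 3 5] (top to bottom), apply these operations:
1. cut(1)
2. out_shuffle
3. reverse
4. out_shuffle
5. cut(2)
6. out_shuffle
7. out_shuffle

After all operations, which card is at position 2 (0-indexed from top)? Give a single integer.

After op 1 (cut(1)): [1 0 4 3 5 2]
After op 2 (out_shuffle): [1 3 0 5 4 2]
After op 3 (reverse): [2 4 5 0 3 1]
After op 4 (out_shuffle): [2 0 4 3 5 1]
After op 5 (cut(2)): [4 3 5 1 2 0]
After op 6 (out_shuffle): [4 1 3 2 5 0]
After op 7 (out_shuffle): [4 2 1 5 3 0]
Position 2: card 1.

Answer: 1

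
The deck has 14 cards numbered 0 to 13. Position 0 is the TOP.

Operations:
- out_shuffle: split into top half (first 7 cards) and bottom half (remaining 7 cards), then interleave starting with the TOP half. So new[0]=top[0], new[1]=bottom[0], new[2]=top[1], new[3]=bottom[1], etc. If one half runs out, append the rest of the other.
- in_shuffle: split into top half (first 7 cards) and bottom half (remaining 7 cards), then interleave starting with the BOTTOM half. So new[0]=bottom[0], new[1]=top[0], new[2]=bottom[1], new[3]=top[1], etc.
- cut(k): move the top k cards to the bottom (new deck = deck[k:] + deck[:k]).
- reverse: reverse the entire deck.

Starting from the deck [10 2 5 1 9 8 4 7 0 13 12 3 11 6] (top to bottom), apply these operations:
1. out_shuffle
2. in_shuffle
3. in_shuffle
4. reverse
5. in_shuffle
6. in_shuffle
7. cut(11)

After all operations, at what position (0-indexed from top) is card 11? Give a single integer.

After op 1 (out_shuffle): [10 7 2 0 5 13 1 12 9 3 8 11 4 6]
After op 2 (in_shuffle): [12 10 9 7 3 2 8 0 11 5 4 13 6 1]
After op 3 (in_shuffle): [0 12 11 10 5 9 4 7 13 3 6 2 1 8]
After op 4 (reverse): [8 1 2 6 3 13 7 4 9 5 10 11 12 0]
After op 5 (in_shuffle): [4 8 9 1 5 2 10 6 11 3 12 13 0 7]
After op 6 (in_shuffle): [6 4 11 8 3 9 12 1 13 5 0 2 7 10]
After op 7 (cut(11)): [2 7 10 6 4 11 8 3 9 12 1 13 5 0]
Card 11 is at position 5.

Answer: 5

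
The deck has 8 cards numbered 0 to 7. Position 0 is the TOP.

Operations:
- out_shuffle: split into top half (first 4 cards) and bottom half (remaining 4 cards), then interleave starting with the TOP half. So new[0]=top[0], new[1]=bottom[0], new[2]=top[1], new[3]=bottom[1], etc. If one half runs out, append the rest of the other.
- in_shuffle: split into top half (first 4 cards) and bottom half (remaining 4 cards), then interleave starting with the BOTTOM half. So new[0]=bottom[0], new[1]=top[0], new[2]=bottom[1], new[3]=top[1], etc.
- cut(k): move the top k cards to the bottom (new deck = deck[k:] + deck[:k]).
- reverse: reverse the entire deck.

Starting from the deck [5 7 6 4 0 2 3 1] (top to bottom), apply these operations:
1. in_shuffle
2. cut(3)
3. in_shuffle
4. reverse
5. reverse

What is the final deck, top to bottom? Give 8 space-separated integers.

Answer: 4 7 0 3 5 6 2 1

Derivation:
After op 1 (in_shuffle): [0 5 2 7 3 6 1 4]
After op 2 (cut(3)): [7 3 6 1 4 0 5 2]
After op 3 (in_shuffle): [4 7 0 3 5 6 2 1]
After op 4 (reverse): [1 2 6 5 3 0 7 4]
After op 5 (reverse): [4 7 0 3 5 6 2 1]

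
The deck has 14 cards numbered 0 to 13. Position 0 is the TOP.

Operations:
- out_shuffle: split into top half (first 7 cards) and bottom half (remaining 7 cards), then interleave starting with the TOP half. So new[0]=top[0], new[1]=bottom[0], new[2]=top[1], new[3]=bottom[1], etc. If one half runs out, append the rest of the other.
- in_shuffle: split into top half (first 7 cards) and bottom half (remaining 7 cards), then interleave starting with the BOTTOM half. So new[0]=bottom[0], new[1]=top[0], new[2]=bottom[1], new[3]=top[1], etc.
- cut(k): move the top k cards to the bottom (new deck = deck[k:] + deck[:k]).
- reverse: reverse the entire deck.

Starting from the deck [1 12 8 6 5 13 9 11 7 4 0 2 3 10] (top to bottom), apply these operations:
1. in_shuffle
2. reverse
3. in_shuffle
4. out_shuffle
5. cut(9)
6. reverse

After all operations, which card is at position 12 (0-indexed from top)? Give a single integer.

Answer: 13

Derivation:
After op 1 (in_shuffle): [11 1 7 12 4 8 0 6 2 5 3 13 10 9]
After op 2 (reverse): [9 10 13 3 5 2 6 0 8 4 12 7 1 11]
After op 3 (in_shuffle): [0 9 8 10 4 13 12 3 7 5 1 2 11 6]
After op 4 (out_shuffle): [0 3 9 7 8 5 10 1 4 2 13 11 12 6]
After op 5 (cut(9)): [2 13 11 12 6 0 3 9 7 8 5 10 1 4]
After op 6 (reverse): [4 1 10 5 8 7 9 3 0 6 12 11 13 2]
Position 12: card 13.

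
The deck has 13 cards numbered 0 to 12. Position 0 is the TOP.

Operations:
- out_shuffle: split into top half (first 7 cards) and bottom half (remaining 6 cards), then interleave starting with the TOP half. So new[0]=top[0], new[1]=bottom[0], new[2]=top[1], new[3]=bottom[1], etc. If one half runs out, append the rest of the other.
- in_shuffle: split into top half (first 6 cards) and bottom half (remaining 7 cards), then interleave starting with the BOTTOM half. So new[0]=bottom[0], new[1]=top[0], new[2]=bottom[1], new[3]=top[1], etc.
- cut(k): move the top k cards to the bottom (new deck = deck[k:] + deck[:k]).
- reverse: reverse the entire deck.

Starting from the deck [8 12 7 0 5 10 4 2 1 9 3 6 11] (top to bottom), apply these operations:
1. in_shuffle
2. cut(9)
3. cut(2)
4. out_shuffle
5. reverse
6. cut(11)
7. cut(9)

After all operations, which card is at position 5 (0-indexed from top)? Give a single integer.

Answer: 10

Derivation:
After op 1 (in_shuffle): [4 8 2 12 1 7 9 0 3 5 6 10 11]
After op 2 (cut(9)): [5 6 10 11 4 8 2 12 1 7 9 0 3]
After op 3 (cut(2)): [10 11 4 8 2 12 1 7 9 0 3 5 6]
After op 4 (out_shuffle): [10 7 11 9 4 0 8 3 2 5 12 6 1]
After op 5 (reverse): [1 6 12 5 2 3 8 0 4 9 11 7 10]
After op 6 (cut(11)): [7 10 1 6 12 5 2 3 8 0 4 9 11]
After op 7 (cut(9)): [0 4 9 11 7 10 1 6 12 5 2 3 8]
Position 5: card 10.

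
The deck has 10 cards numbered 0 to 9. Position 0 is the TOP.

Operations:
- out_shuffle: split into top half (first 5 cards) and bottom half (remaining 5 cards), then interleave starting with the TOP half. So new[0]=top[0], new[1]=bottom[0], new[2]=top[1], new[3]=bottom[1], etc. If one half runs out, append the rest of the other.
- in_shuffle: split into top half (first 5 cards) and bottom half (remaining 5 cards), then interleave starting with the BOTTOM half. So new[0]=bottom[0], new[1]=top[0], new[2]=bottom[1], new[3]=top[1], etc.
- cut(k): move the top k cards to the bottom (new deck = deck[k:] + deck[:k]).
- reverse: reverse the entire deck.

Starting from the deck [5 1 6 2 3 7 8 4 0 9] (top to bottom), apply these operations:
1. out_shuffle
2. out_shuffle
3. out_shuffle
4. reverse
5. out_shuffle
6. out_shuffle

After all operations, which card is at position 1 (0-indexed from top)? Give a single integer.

After op 1 (out_shuffle): [5 7 1 8 6 4 2 0 3 9]
After op 2 (out_shuffle): [5 4 7 2 1 0 8 3 6 9]
After op 3 (out_shuffle): [5 0 4 8 7 3 2 6 1 9]
After op 4 (reverse): [9 1 6 2 3 7 8 4 0 5]
After op 5 (out_shuffle): [9 7 1 8 6 4 2 0 3 5]
After op 6 (out_shuffle): [9 4 7 2 1 0 8 3 6 5]
Position 1: card 4.

Answer: 4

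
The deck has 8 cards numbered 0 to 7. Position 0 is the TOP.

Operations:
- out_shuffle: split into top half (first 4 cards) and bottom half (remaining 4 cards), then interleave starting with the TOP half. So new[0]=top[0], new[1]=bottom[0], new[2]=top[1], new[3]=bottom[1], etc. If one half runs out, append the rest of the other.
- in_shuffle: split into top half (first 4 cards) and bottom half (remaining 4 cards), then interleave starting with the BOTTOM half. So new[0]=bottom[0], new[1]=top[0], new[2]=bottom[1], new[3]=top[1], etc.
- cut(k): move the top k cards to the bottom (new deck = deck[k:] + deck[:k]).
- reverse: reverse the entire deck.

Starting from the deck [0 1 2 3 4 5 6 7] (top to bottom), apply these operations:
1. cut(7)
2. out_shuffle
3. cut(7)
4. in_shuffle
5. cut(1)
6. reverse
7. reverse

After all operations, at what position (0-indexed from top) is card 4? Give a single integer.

After op 1 (cut(7)): [7 0 1 2 3 4 5 6]
After op 2 (out_shuffle): [7 3 0 4 1 5 2 6]
After op 3 (cut(7)): [6 7 3 0 4 1 5 2]
After op 4 (in_shuffle): [4 6 1 7 5 3 2 0]
After op 5 (cut(1)): [6 1 7 5 3 2 0 4]
After op 6 (reverse): [4 0 2 3 5 7 1 6]
After op 7 (reverse): [6 1 7 5 3 2 0 4]
Card 4 is at position 7.

Answer: 7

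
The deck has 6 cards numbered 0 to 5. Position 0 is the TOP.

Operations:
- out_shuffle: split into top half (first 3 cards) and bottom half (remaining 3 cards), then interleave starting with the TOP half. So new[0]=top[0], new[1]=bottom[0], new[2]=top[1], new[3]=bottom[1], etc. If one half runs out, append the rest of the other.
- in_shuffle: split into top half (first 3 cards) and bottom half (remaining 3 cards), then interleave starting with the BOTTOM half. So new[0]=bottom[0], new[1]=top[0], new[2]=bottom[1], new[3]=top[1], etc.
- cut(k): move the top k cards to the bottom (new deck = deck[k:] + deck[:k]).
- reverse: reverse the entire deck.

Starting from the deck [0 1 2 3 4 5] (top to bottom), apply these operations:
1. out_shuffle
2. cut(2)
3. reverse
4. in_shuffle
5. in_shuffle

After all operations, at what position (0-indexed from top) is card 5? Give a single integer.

After op 1 (out_shuffle): [0 3 1 4 2 5]
After op 2 (cut(2)): [1 4 2 5 0 3]
After op 3 (reverse): [3 0 5 2 4 1]
After op 4 (in_shuffle): [2 3 4 0 1 5]
After op 5 (in_shuffle): [0 2 1 3 5 4]
Card 5 is at position 4.

Answer: 4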